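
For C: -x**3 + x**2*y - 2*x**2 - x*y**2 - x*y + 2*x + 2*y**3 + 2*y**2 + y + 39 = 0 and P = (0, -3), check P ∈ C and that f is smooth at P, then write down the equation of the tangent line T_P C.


Tangent line at P: -4*x + 43*y + 129 = 0.

Step 1: f(0, -3) = 0, so P lies on C.
Step 2: partial derivatives
  f_x(x, y) = -3*x**2 + 2*x*y - 4*x - y**2 - y + 2, f_y(x, y) = x**2 - 2*x*y - x + 6*y**2 + 4*y + 1.
  f_x(P) = -4, f_y(P) = 43 (gradient nonzero, so P is smooth).
Step 3: tangent line at P: -4·(x − 0) + 43·(y − -3) = 0.
Expanding: -4*x + 43*y + 129 = 0.


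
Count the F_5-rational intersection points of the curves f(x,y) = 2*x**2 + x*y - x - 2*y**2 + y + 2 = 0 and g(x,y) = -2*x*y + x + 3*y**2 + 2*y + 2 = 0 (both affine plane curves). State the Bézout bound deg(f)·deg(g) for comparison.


Common zeros: ∅; count = 0; Bézout bound = 4.

deg(f) = 2, deg(g) = 2, so Bézout bound = 4.
Scan x ∈ F_5. For each x, list the y ∈ F_5 with f(x, y) ≡ 0 and those with g(x, y) ≡ 0 (mod 5); the common zeros in that column are the intersection.
  x = 0: f ≡ 0 at y ∈ ∅; g ≡ 0 at y ∈ {3}; common: ∅.
  x = 1: f ≡ 0 at y ∈ ∅; g ≡ 0 at y ∈ {2, 3}; common: ∅.
  x = 2: f ≡ 0 at y ∈ ∅; g ≡ 0 at y ∈ {1, 3}; common: ∅.
  x = 3: f ≡ 0 at y ∈ ∅; g ≡ 0 at y ∈ {0, 3}; common: ∅.
  x = 4: f ≡ 0 at y ∈ {0}; g ≡ 0 at y ∈ {3, 4}; common: ∅.
Collecting: common zeros = ∅, so the count is 0.
Comparison with the Bézout bound: 0 ≤ 4 = deg(f)·deg(g), as expected for curves with no common component (the affine F_5-count falls short of the bound because intersections may lie at infinity, over extension fields, or carry multiplicity).


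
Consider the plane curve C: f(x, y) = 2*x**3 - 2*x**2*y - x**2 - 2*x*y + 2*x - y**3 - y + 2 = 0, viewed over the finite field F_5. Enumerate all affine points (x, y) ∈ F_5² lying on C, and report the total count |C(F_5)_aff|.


Affine F_5-points: {(0, 1), (1, 0), (3, 2), (4, 1)}; count = 4.

For each of the 25 pairs (x, y) ∈ F_5², evaluate f(x, y) mod 5. Record the zeros.
  x = 0: [0↦2, 1↦0, 2↦2, 3↦2, 4↦4]  zeros at y ∈ {1}
  x = 1: [0↦0, 1↦4, 2↦2, 3↦3, 4↦1]  zeros at y ∈ {0}
  x = 2: [0↦3, 1↦4, 2↦4, 3↦2, 4↦2]  zeros at y ∈ ∅
  x = 3: [0↦3, 1↦2, 2↦0, 3↦1, 4↦4]  zeros at y ∈ {2}
  x = 4: [0↦2, 1↦0, 2↦2, 3↦2, 4↦4]  zeros at y ∈ {1}
Collecting zeros: affine points = {(0, 1), (1, 0), (3, 2), (4, 1)}.
Total count |C(F_5)_aff| = 4.


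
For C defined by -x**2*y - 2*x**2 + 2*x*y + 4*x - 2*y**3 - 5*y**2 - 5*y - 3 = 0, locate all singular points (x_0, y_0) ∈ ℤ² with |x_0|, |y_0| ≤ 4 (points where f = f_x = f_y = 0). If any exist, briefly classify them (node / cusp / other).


Singular points: {(1, -1)}; classification: node.

Compute partial derivatives:
  f_x = -2*x*y - 4*x + 2*y + 4.
  f_y = -x**2 + 2*x - 6*y**2 - 10*y - 5.
Scan x_0 ∈ {−4, ..., 4}. For each x_0, f_y(x_0, y) is a polynomial in y; find its integer roots y ∈ {−4, ..., 4}, then test f_x and f at those candidates.
  x = -4: f_y(-4, y) = -6*y**2 - 10*y - 29; no integer root y with |y| ≤ 4.
  x = -3: f_y(-3, y) = -6*y**2 - 10*y - 20; no integer root y with |y| ≤ 4.
  x = -2: f_y(-2, y) = -6*y**2 - 10*y - 13; no integer root y with |y| ≤ 4.
  x = -1: f_y(-1, y) = -6*y**2 - 10*y - 8; no integer root y with |y| ≤ 4.
  x = 0: f_y(0, y) = -6*y**2 - 10*y - 5; no integer root y with |y| ≤ 4.
  x = 1: f_y(1, y) = -6*y**2 - 10*y - 4; vanishes at y ∈ {-1}. (1, -1): f_x = 0, f = 0 — SINGULAR.
  x = 2: f_y(2, y) = -6*y**2 - 10*y - 5; no integer root y with |y| ≤ 4.
  x = 3: f_y(3, y) = -6*y**2 - 10*y - 8; no integer root y with |y| ≤ 4.
  x = 4: f_y(4, y) = -6*y**2 - 10*y - 13; no integer root y with |y| ≤ 4.
Only singular point on the grid: (1, -1).
Classify: substitute x = 1 + u, y = -1 + v and expand: f = -u**2*v - u**2 - 2*v**3 + v**2.
No constant or linear terms (consistent with a singular point). Quadratic part: -u**2 + v**2. Cubic part: -u**2*v - 2*v**3.
The quadratic part v**2 - u**2 = (v − u)(v + u) splits into two distinct linear factors, so there are two distinct tangent lines y − -1 = ±(x − 1) — this is a node (ordinary double point).
Classification: node.


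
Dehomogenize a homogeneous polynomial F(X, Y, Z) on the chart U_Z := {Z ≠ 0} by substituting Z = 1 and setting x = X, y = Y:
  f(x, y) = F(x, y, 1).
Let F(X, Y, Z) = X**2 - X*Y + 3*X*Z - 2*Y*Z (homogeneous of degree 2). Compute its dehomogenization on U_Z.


f(x, y) = x**2 - x*y + 3*x - 2*y

On U_Z we set Z = 1. Each monomial c·X^i·Y^j·Z^k in F becomes c·x^i·y^j·1^k = c·x^i·y^j.
Substituting Z = 1: F(X, Y, 1) = x**2 - x*y + 3*x - 2*y.
Note: deg(f) ≤ deg(F) = 2; strict inequality happens when F is divisible by Z (lost terms).


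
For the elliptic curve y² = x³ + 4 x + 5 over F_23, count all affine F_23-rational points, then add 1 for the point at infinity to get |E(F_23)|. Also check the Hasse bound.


Affine points = {(4, 4), (4, 19), (5, 9), (5, 14), (7, 10), (7, 13), (11, 0), (13, 0), (15, 6), (15, 17), (16, 5), (16, 18), (17, 8), (17, 15), (20, 9), (20, 14), (21, 9), (21, 14), (22, 0)}; affine count = 19; |E(F_23)| = 20.

Discriminant check: Δ ∝ 4a³ + 27b² = 4·4³ + 27·5² = 4·64 + 27·25 ≡ 11 (mod 23). Nonzero ⇒ E is nonsingular.
For each x ∈ F_23, compute rhs = x³ + 4·x + 5 mod 23, then count y ∈ F_23 with y² ≡ rhs.
  x = 0: rhs = 5, matching y values: none (0 points).
  x = 1: rhs = 10, matching y values: none (0 points).
  x = 2: rhs = 21, matching y values: none (0 points).
  x = 3: rhs = 21, matching y values: none (0 points).
  x = 4: rhs = 16, matching y values: 4, 19 (2 points).
  x = 5: rhs = 12, matching y values: 9, 14 (2 points).
  x = 6: rhs = 15, matching y values: none (0 points).
  x = 7: rhs = 8, matching y values: 10, 13 (2 points).
  x = 8: rhs = 20, matching y values: none (0 points).
  x = 9: rhs = 11, matching y values: none (0 points).
  x = 10: rhs = 10, matching y values: none (0 points).
  x = 11: rhs = 0, matching y values: 0 (1 points).
  x = 12: rhs = 10, matching y values: none (0 points).
  x = 13: rhs = 0, matching y values: 0 (1 points).
  x = 14: rhs = 22, matching y values: none (0 points).
  x = 15: rhs = 13, matching y values: 6, 17 (2 points).
  x = 16: rhs = 2, matching y values: 5, 18 (2 points).
  x = 17: rhs = 18, matching y values: 8, 15 (2 points).
  x = 18: rhs = 21, matching y values: none (0 points).
  x = 19: rhs = 17, matching y values: none (0 points).
  x = 20: rhs = 12, matching y values: 9, 14 (2 points).
  x = 21: rhs = 12, matching y values: 9, 14 (2 points).
  x = 22: rhs = 0, matching y values: 0 (1 points).
Total affine count: 19.
Full point count |E(F_23)| = 19 + 1 = 20.
Hasse bound: |20 − (23+1)| = |-4| = 4 ≤ 2√23 ≈ 9.5917 ✓.


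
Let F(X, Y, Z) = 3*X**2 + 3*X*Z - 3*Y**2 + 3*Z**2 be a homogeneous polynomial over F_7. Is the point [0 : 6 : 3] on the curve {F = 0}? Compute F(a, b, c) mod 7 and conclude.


F(0,6,3) ≡ 3 (mod 7); P is NOT on the curve.

Evaluate F(0, 6, 3) term-by-term (mod 7).
  3*X**2 ↦ 3·0·1·1 = 0
  3*X*Z ↦ 3·0·1·3 = 0
  -3*Y**2 ↦ -3·1·36·1 = -108
  3*Z**2 ↦ 3·1·1·9 = 27
Sum: F(0, 6, 3) = (0) + (0) + (-108) + (27) = -81.
Reducing mod 7: -81 ≡ 3 (mod 7).
Since F(a, b, c) ≡ 3 ≠ 0 (mod 7), P does NOT lie on the curve.


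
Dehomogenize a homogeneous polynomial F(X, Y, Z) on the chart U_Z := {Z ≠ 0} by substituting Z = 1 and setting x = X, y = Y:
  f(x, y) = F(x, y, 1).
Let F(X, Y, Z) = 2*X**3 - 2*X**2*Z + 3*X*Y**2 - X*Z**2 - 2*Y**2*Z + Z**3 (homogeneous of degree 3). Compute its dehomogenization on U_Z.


f(x, y) = 2*x**3 - 2*x**2 + 3*x*y**2 - x - 2*y**2 + 1

On U_Z we set Z = 1. Each monomial c·X^i·Y^j·Z^k in F becomes c·x^i·y^j·1^k = c·x^i·y^j.
Substituting Z = 1: F(X, Y, 1) = 2*x**3 - 2*x**2 + 3*x*y**2 - x - 2*y**2 + 1.
Note: deg(f) ≤ deg(F) = 3; strict inequality happens when F is divisible by Z (lost terms).


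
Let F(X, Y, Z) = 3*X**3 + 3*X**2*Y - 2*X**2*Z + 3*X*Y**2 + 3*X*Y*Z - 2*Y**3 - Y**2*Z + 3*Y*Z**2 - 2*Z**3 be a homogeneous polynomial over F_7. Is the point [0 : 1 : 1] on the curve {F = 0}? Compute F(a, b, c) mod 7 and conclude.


F(0,1,1) ≡ 5 (mod 7); P is NOT on the curve.

Evaluate F(0, 1, 1) term-by-term (mod 7).
  3*X**3 ↦ 3·0·1·1 = 0
  3*X**2*Y ↦ 3·0·1·1 = 0
  -2*X**2*Z ↦ -2·0·1·1 = 0
  3*X*Y**2 ↦ 3·0·1·1 = 0
  3*X*Y*Z ↦ 3·0·1·1 = 0
  -2*Y**3 ↦ -2·1·1·1 = -2
  -Y**2*Z ↦ -1·1·1·1 = -1
  3*Y*Z**2 ↦ 3·1·1·1 = 3
  -2*Z**3 ↦ -2·1·1·1 = -2
Sum: F(0, 1, 1) = (0) + (0) + (0) + (0) + (0) + (-2) + (-1) + (3) + (-2) = -2.
Reducing mod 7: -2 ≡ 5 (mod 7).
Since F(a, b, c) ≡ 5 ≠ 0 (mod 7), P does NOT lie on the curve.


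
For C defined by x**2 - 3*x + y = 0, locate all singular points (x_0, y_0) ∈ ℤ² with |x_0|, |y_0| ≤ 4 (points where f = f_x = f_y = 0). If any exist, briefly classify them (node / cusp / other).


No singular points in the scanned grid; C is smooth there.

Compute partial derivatives:
  f_x = 2*x - 3.
  f_y = 1.
f_y = 1 is a nonzero constant, so f_y never vanishes: no point (x, y) can satisfy f = f_x = f_y = 0. In particular no (x, y) ∈ {−4, ..., 4}² is singular; the curve is smooth.


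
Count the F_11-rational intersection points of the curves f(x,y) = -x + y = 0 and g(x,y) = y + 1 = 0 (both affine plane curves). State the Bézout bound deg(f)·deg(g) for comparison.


Common zeros: {(10, 10)}; count = 1; Bézout bound = 1.

deg(f) = 1, deg(g) = 1, so Bézout bound = 1.
Scan x ∈ F_11. For each x, list the y ∈ F_11 with f(x, y) ≡ 0 and those with g(x, y) ≡ 0 (mod 11); the common zeros in that column are the intersection.
  x = 0: f ≡ 0 at y ∈ {0}; g ≡ 0 at y ∈ {10}; common: ∅.
  x = 1: f ≡ 0 at y ∈ {1}; g ≡ 0 at y ∈ {10}; common: ∅.
  x = 2: f ≡ 0 at y ∈ {2}; g ≡ 0 at y ∈ {10}; common: ∅.
  x = 3: f ≡ 0 at y ∈ {3}; g ≡ 0 at y ∈ {10}; common: ∅.
  x = 4: f ≡ 0 at y ∈ {4}; g ≡ 0 at y ∈ {10}; common: ∅.
  x = 5: f ≡ 0 at y ∈ {5}; g ≡ 0 at y ∈ {10}; common: ∅.
  x = 6: f ≡ 0 at y ∈ {6}; g ≡ 0 at y ∈ {10}; common: ∅.
  x = 7: f ≡ 0 at y ∈ {7}; g ≡ 0 at y ∈ {10}; common: ∅.
  x = 8: f ≡ 0 at y ∈ {8}; g ≡ 0 at y ∈ {10}; common: ∅.
  x = 9: f ≡ 0 at y ∈ {9}; g ≡ 0 at y ∈ {10}; common: ∅.
  x = 10: f ≡ 0 at y ∈ {10}; g ≡ 0 at y ∈ {10}; common: {10}.
Collecting: common zeros = {(10, 10)}, so the count is 1.
Comparison with the Bézout bound: 1 ≤ 1 = deg(f)·deg(g), as expected for curves with no common component (the bound is attained).


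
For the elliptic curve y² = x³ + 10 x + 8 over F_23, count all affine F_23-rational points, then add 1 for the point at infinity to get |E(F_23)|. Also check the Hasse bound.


Affine points = {(0, 10), (0, 13), (2, 6), (2, 17), (6, 10), (6, 13), (8, 5), (8, 18), (10, 2), (10, 21), (11, 0), (12, 4), (12, 19), (13, 9), (13, 14), (16, 3), (16, 20), (17, 10), (17, 13), (21, 7), (21, 16)}; affine count = 21; |E(F_23)| = 22.

Discriminant check: Δ ∝ 4a³ + 27b² = 4·10³ + 27·8² = 4·1000 + 27·64 ≡ 1 (mod 23). Nonzero ⇒ E is nonsingular.
For each x ∈ F_23, compute rhs = x³ + 10·x + 8 mod 23, then count y ∈ F_23 with y² ≡ rhs.
  x = 0: rhs = 8, matching y values: 10, 13 (2 points).
  x = 1: rhs = 19, matching y values: none (0 points).
  x = 2: rhs = 13, matching y values: 6, 17 (2 points).
  x = 3: rhs = 19, matching y values: none (0 points).
  x = 4: rhs = 20, matching y values: none (0 points).
  x = 5: rhs = 22, matching y values: none (0 points).
  x = 6: rhs = 8, matching y values: 10, 13 (2 points).
  x = 7: rhs = 7, matching y values: none (0 points).
  x = 8: rhs = 2, matching y values: 5, 18 (2 points).
  x = 9: rhs = 22, matching y values: none (0 points).
  x = 10: rhs = 4, matching y values: 2, 21 (2 points).
  x = 11: rhs = 0, matching y values: 0 (1 points).
  x = 12: rhs = 16, matching y values: 4, 19 (2 points).
  x = 13: rhs = 12, matching y values: 9, 14 (2 points).
  x = 14: rhs = 17, matching y values: none (0 points).
  x = 15: rhs = 14, matching y values: none (0 points).
  x = 16: rhs = 9, matching y values: 3, 20 (2 points).
  x = 17: rhs = 8, matching y values: 10, 13 (2 points).
  x = 18: rhs = 17, matching y values: none (0 points).
  x = 19: rhs = 19, matching y values: none (0 points).
  x = 20: rhs = 20, matching y values: none (0 points).
  x = 21: rhs = 3, matching y values: 7, 16 (2 points).
  x = 22: rhs = 20, matching y values: none (0 points).
Total affine count: 21.
Full point count |E(F_23)| = 21 + 1 = 22.
Hasse bound: |22 − (23+1)| = |-2| = 2 ≤ 2√23 ≈ 9.5917 ✓.


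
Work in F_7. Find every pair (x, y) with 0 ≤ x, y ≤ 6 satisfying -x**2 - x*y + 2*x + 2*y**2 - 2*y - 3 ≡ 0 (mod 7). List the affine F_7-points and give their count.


Affine F_7-points: {(0, 4), (1, 2), (1, 3), (5, 3), (5, 4), (6, 2)}; count = 6.

For each of the 49 pairs (x, y) ∈ F_7², evaluate f(x, y) mod 7. Record the zeros.
  x = 0: [0↦4, 1↦4, 2↦1, 3↦2, 4↦0, 5↦2, 6↦1]  zeros at y ∈ {4}
  x = 1: [0↦5, 1↦4, 2↦0, 3↦0, 4↦4, 5↦5, 6↦3]  zeros at y ∈ {2, 3}
  x = 2: [0↦4, 1↦2, 2↦4, 3↦3, 4↦6, 5↦6, 6↦3]  zeros at y ∈ ∅
  x = 3: [0↦1, 1↦5, 2↦6, 3↦4, 4↦6, 5↦5, 6↦1]  zeros at y ∈ ∅
  x = 4: [0↦3, 1↦6, 2↦6, 3↦3, 4↦4, 5↦2, 6↦4]  zeros at y ∈ ∅
  x = 5: [0↦3, 1↦5, 2↦4, 3↦0, 4↦0, 5↦4, 6↦5]  zeros at y ∈ {3, 4}
  x = 6: [0↦1, 1↦2, 2↦0, 3↦2, 4↦1, 5↦4, 6↦4]  zeros at y ∈ {2}
Collecting zeros: affine points = {(0, 4), (1, 2), (1, 3), (5, 3), (5, 4), (6, 2)}.
Total count |C(F_7)_aff| = 6.


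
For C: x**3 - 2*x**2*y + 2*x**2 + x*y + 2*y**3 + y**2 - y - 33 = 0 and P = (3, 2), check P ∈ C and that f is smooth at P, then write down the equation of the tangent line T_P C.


Tangent line at P: 17*x + 12*y - 75 = 0.

Step 1: f(3, 2) = 0, so P lies on C.
Step 2: partial derivatives
  f_x(x, y) = 3*x**2 - 4*x*y + 4*x + y, f_y(x, y) = -2*x**2 + x + 6*y**2 + 2*y - 1.
  f_x(P) = 17, f_y(P) = 12 (gradient nonzero, so P is smooth).
Step 3: tangent line at P: 17·(x − 3) + 12·(y − 2) = 0.
Expanding: 17*x + 12*y - 75 = 0.


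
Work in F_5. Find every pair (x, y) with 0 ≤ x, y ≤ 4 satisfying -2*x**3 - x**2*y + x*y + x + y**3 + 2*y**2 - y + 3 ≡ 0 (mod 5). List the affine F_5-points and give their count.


Affine F_5-points: {(0, 1), (0, 3), (0, 4), (2, 3), (3, 4), (4, 3)}; count = 6.

For each of the 25 pairs (x, y) ∈ F_5², evaluate f(x, y) mod 5. Record the zeros.
  x = 0: [0↦3, 1↦0, 2↦2, 3↦0, 4↦0]  zeros at y ∈ {1, 3, 4}
  x = 1: [0↦2, 1↦4, 2↦1, 3↦4, 4↦4]  zeros at y ∈ ∅
  x = 2: [0↦4, 1↦4, 2↦4, 3↦0, 4↦3]  zeros at y ∈ {3}
  x = 3: [0↦2, 1↦3, 2↦4, 3↦1, 4↦0]  zeros at y ∈ {4}
  x = 4: [0↦4, 1↦4, 2↦4, 3↦0, 4↦3]  zeros at y ∈ {3}
Collecting zeros: affine points = {(0, 1), (0, 3), (0, 4), (2, 3), (3, 4), (4, 3)}.
Total count |C(F_5)_aff| = 6.


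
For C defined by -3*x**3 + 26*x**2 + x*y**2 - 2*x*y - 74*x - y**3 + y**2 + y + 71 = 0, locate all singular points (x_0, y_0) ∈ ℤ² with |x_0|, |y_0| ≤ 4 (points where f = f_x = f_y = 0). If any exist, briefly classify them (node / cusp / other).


Singular points: {(3, 1)}; classification: node.

Compute partial derivatives:
  f_x = -9*x**2 + 52*x + y**2 - 2*y - 74.
  f_y = 2*x*y - 2*x - 3*y**2 + 2*y + 1.
Scan x_0 ∈ {−4, ..., 4}. For each x_0, f_y(x_0, y) is a polynomial in y; find its integer roots y ∈ {−4, ..., 4}, then test f_x and f at those candidates.
  x = -4: f_y(-4, y) = -3*y**2 - 6*y + 9; vanishes at y ∈ {-3, 1}. (-4, -3): f_x = -411 ≠ 0; (-4, 1): f_x = -427 ≠ 0.
  x = -3: f_y(-3, y) = -3*y**2 - 4*y + 7; vanishes at y ∈ {1}. (-3, 1): f_x = -312 ≠ 0.
  x = -2: f_y(-2, y) = -3*y**2 - 2*y + 5; vanishes at y ∈ {1}. (-2, 1): f_x = -215 ≠ 0.
  x = -1: f_y(-1, y) = 3 - 3*y**2; vanishes at y ∈ {-1, 1}. (-1, -1): f_x = -132 ≠ 0; (-1, 1): f_x = -136 ≠ 0.
  x = 0: f_y(0, y) = -3*y**2 + 2*y + 1; vanishes at y ∈ {1}. (0, 1): f_x = -75 ≠ 0.
  x = 1: f_y(1, y) = -3*y**2 + 4*y - 1; vanishes at y ∈ {1}. (1, 1): f_x = -32 ≠ 0.
  x = 2: f_y(2, y) = -3*y**2 + 6*y - 3; vanishes at y ∈ {1}. (2, 1): f_x = -7 ≠ 0.
  x = 3: f_y(3, y) = -3*y**2 + 8*y - 5; vanishes at y ∈ {1}. (3, 1): f_x = 0, f = 0 — SINGULAR.
  x = 4: f_y(4, y) = -3*y**2 + 10*y - 7; vanishes at y ∈ {1}. (4, 1): f_x = -11 ≠ 0.
Only singular point on the grid: (3, 1).
Classify: substitute x = 3 + u, y = 1 + v and expand: f = -3*u**3 - u**2 + u*v**2 - v**3 + v**2.
No constant or linear terms (consistent with a singular point). Quadratic part: -u**2 + v**2. Cubic part: -3*u**3 + u*v**2 - v**3.
The quadratic part v**2 - u**2 = (v − u)(v + u) splits into two distinct linear factors, so there are two distinct tangent lines y − 1 = ±(x − 3) — this is a node (ordinary double point).
Classification: node.


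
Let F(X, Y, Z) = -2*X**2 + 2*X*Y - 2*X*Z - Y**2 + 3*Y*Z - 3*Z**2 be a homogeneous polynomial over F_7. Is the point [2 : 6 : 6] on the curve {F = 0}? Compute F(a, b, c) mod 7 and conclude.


F(2,6,6) ≡ 5 (mod 7); P is NOT on the curve.

Evaluate F(2, 6, 6) term-by-term (mod 7).
  -2*X**2 ↦ -2·4·1·1 = -8
  2*X*Y ↦ 2·2·6·1 = 24
  -2*X*Z ↦ -2·2·1·6 = -24
  -Y**2 ↦ -1·1·36·1 = -36
  3*Y*Z ↦ 3·1·6·6 = 108
  -3*Z**2 ↦ -3·1·1·36 = -108
Sum: F(2, 6, 6) = (-8) + (24) + (-24) + (-36) + (108) + (-108) = -44.
Reducing mod 7: -44 ≡ 5 (mod 7).
Since F(a, b, c) ≡ 5 ≠ 0 (mod 7), P does NOT lie on the curve.


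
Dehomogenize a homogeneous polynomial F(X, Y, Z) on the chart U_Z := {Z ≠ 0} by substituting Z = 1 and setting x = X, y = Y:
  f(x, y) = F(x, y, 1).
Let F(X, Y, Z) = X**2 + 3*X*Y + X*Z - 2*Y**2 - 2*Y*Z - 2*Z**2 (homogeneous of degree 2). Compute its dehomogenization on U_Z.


f(x, y) = x**2 + 3*x*y + x - 2*y**2 - 2*y - 2

On U_Z we set Z = 1. Each monomial c·X^i·Y^j·Z^k in F becomes c·x^i·y^j·1^k = c·x^i·y^j.
Substituting Z = 1: F(X, Y, 1) = x**2 + 3*x*y + x - 2*y**2 - 2*y - 2.
Note: deg(f) ≤ deg(F) = 2; strict inequality happens when F is divisible by Z (lost terms).


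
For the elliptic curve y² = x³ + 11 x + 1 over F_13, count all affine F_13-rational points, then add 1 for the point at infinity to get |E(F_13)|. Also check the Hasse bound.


Affine points = {(0, 1), (0, 12), (1, 0), (3, 3), (3, 10), (5, 5), (5, 8), (6, 6), (6, 7), (8, 4), (8, 9), (9, 6), (9, 7), (11, 6), (11, 7)}; affine count = 15; |E(F_13)| = 16.

Discriminant check: Δ ∝ 4a³ + 27b² = 4·11³ + 27·1² = 4·1331 + 27·1 ≡ 8 (mod 13). Nonzero ⇒ E is nonsingular.
For each x ∈ F_13, compute rhs = x³ + 11·x + 1 mod 13, then count y ∈ F_13 with y² ≡ rhs.
  x = 0: rhs = 1, matching y values: 1, 12 (2 points).
  x = 1: rhs = 0, matching y values: 0 (1 points).
  x = 2: rhs = 5, matching y values: none (0 points).
  x = 3: rhs = 9, matching y values: 3, 10 (2 points).
  x = 4: rhs = 5, matching y values: none (0 points).
  x = 5: rhs = 12, matching y values: 5, 8 (2 points).
  x = 6: rhs = 10, matching y values: 6, 7 (2 points).
  x = 7: rhs = 5, matching y values: none (0 points).
  x = 8: rhs = 3, matching y values: 4, 9 (2 points).
  x = 9: rhs = 10, matching y values: 6, 7 (2 points).
  x = 10: rhs = 6, matching y values: none (0 points).
  x = 11: rhs = 10, matching y values: 6, 7 (2 points).
  x = 12: rhs = 2, matching y values: none (0 points).
Total affine count: 15.
Full point count |E(F_13)| = 15 + 1 = 16.
Hasse bound: |16 − (13+1)| = |2| = 2 ≤ 2√13 ≈ 7.2111 ✓.


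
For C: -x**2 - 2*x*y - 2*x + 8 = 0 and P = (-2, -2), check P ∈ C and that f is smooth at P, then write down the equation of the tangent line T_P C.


Tangent line at P: 6*x + 4*y + 20 = 0.

Step 1: f(-2, -2) = 0, so P lies on C.
Step 2: partial derivatives
  f_x(x, y) = -2*x - 2*y - 2, f_y(x, y) = -2*x.
  f_x(P) = 6, f_y(P) = 4 (gradient nonzero, so P is smooth).
Step 3: tangent line at P: 6·(x − -2) + 4·(y − -2) = 0.
Expanding: 6*x + 4*y + 20 = 0.


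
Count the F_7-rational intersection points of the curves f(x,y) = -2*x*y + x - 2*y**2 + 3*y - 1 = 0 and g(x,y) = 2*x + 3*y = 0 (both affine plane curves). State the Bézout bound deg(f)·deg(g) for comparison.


Common zeros: {(1, 4), (3, 5)}; count = 2; Bézout bound = 2.

deg(f) = 2, deg(g) = 1, so Bézout bound = 2.
Scan x ∈ F_7. For each x, list the y ∈ F_7 with f(x, y) ≡ 0 and those with g(x, y) ≡ 0 (mod 7); the common zeros in that column are the intersection.
  x = 0: f ≡ 0 at y ∈ {1, 4}; g ≡ 0 at y ∈ {0}; common: ∅.
  x = 1: f ≡ 0 at y ∈ {0, 4}; g ≡ 0 at y ∈ {4}; common: {4}.
  x = 2: f ≡ 0 at y ∈ {4, 6}; g ≡ 0 at y ∈ {1}; common: ∅.
  x = 3: f ≡ 0 at y ∈ {4, 5}; g ≡ 0 at y ∈ {5}; common: {5}.
  x = 4: f ≡ 0 at y ∈ {4}; g ≡ 0 at y ∈ {2}; common: ∅.
  x = 5: f ≡ 0 at y ∈ {3, 4}; g ≡ 0 at y ∈ {6}; common: ∅.
  x = 6: f ≡ 0 at y ∈ {2, 4}; g ≡ 0 at y ∈ {3}; common: ∅.
Collecting: common zeros = {(1, 4), (3, 5)}, so the count is 2.
Comparison with the Bézout bound: 2 ≤ 2 = deg(f)·deg(g), as expected for curves with no common component (the bound is attained).


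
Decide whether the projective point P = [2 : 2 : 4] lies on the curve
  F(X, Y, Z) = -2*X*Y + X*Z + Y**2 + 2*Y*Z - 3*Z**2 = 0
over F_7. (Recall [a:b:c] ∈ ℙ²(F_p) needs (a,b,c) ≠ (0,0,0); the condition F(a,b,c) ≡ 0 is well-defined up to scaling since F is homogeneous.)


F(2,2,4) ≡ 0 (mod 7); P is on the curve.

Evaluate F(2, 2, 4) term-by-term (mod 7).
  -2*X*Y ↦ -2·2·2·1 = -8
  X*Z ↦ 1·2·1·4 = 8
  Y**2 ↦ 1·1·4·1 = 4
  2*Y*Z ↦ 2·1·2·4 = 16
  -3*Z**2 ↦ -3·1·1·16 = -48
Sum: F(2, 2, 4) = (-8) + (8) + (4) + (16) + (-48) = -28.
Reducing mod 7: -28 ≡ 0 (mod 7).
Since F(a, b, c) ≡ 0 (mod 7), P lies on the curve.


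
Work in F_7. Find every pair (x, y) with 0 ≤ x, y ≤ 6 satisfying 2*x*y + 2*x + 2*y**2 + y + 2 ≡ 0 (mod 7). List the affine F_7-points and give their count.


Affine F_7-points: {(4, 1), (4, 5), (5, 2), (5, 3), (6, 0), (6, 4)}; count = 6.

For each of the 49 pairs (x, y) ∈ F_7², evaluate f(x, y) mod 7. Record the zeros.
  x = 0: [0↦2, 1↦5, 2↦5, 3↦2, 4↦3, 5↦1, 6↦3]  zeros at y ∈ ∅
  x = 1: [0↦4, 1↦2, 2↦4, 3↦3, 4↦6, 5↦6, 6↦3]  zeros at y ∈ ∅
  x = 2: [0↦6, 1↦6, 2↦3, 3↦4, 4↦2, 5↦4, 6↦3]  zeros at y ∈ ∅
  x = 3: [0↦1, 1↦3, 2↦2, 3↦5, 4↦5, 5↦2, 6↦3]  zeros at y ∈ ∅
  x = 4: [0↦3, 1↦0, 2↦1, 3↦6, 4↦1, 5↦0, 6↦3]  zeros at y ∈ {1, 5}
  x = 5: [0↦5, 1↦4, 2↦0, 3↦0, 4↦4, 5↦5, 6↦3]  zeros at y ∈ {2, 3}
  x = 6: [0↦0, 1↦1, 2↦6, 3↦1, 4↦0, 5↦3, 6↦3]  zeros at y ∈ {0, 4}
Collecting zeros: affine points = {(4, 1), (4, 5), (5, 2), (5, 3), (6, 0), (6, 4)}.
Total count |C(F_7)_aff| = 6.


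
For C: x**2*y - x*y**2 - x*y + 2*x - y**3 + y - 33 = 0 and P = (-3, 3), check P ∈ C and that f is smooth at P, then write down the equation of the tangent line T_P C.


Tangent line at P: -28*x + 4*y - 96 = 0.

Step 1: f(-3, 3) = 0, so P lies on C.
Step 2: partial derivatives
  f_x(x, y) = 2*x*y - y**2 - y + 2, f_y(x, y) = x**2 - 2*x*y - x - 3*y**2 + 1.
  f_x(P) = -28, f_y(P) = 4 (gradient nonzero, so P is smooth).
Step 3: tangent line at P: -28·(x − -3) + 4·(y − 3) = 0.
Expanding: -28*x + 4*y - 96 = 0.


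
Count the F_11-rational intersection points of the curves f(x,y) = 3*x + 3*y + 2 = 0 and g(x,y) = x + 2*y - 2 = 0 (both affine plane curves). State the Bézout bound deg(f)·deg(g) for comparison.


Common zeros: {(4, 10)}; count = 1; Bézout bound = 1.

deg(f) = 1, deg(g) = 1, so Bézout bound = 1.
Scan x ∈ F_11. For each x, list the y ∈ F_11 with f(x, y) ≡ 0 and those with g(x, y) ≡ 0 (mod 11); the common zeros in that column are the intersection.
  x = 0: f ≡ 0 at y ∈ {3}; g ≡ 0 at y ∈ {1}; common: ∅.
  x = 1: f ≡ 0 at y ∈ {2}; g ≡ 0 at y ∈ {6}; common: ∅.
  x = 2: f ≡ 0 at y ∈ {1}; g ≡ 0 at y ∈ {0}; common: ∅.
  x = 3: f ≡ 0 at y ∈ {0}; g ≡ 0 at y ∈ {5}; common: ∅.
  x = 4: f ≡ 0 at y ∈ {10}; g ≡ 0 at y ∈ {10}; common: {10}.
  x = 5: f ≡ 0 at y ∈ {9}; g ≡ 0 at y ∈ {4}; common: ∅.
  x = 6: f ≡ 0 at y ∈ {8}; g ≡ 0 at y ∈ {9}; common: ∅.
  x = 7: f ≡ 0 at y ∈ {7}; g ≡ 0 at y ∈ {3}; common: ∅.
  x = 8: f ≡ 0 at y ∈ {6}; g ≡ 0 at y ∈ {8}; common: ∅.
  x = 9: f ≡ 0 at y ∈ {5}; g ≡ 0 at y ∈ {2}; common: ∅.
  x = 10: f ≡ 0 at y ∈ {4}; g ≡ 0 at y ∈ {7}; common: ∅.
Collecting: common zeros = {(4, 10)}, so the count is 1.
Comparison with the Bézout bound: 1 ≤ 1 = deg(f)·deg(g), as expected for curves with no common component (the bound is attained).


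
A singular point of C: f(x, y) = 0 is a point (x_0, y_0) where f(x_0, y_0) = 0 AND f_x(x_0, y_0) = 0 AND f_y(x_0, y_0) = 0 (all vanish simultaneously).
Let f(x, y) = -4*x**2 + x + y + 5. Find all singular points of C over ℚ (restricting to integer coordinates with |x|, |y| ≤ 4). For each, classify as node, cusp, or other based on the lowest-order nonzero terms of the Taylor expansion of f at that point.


No singular points in the scanned grid; C is smooth there.

Compute partial derivatives:
  f_x = 1 - 8*x.
  f_y = 1.
f_y = 1 is a nonzero constant, so f_y never vanishes: no point (x, y) can satisfy f = f_x = f_y = 0. In particular no (x, y) ∈ {−4, ..., 4}² is singular; the curve is smooth.


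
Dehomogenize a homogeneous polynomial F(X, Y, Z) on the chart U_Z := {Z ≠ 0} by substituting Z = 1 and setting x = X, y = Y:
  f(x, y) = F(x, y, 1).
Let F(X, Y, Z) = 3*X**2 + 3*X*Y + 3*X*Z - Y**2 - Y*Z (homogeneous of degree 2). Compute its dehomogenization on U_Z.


f(x, y) = 3*x**2 + 3*x*y + 3*x - y**2 - y

On U_Z we set Z = 1. Each monomial c·X^i·Y^j·Z^k in F becomes c·x^i·y^j·1^k = c·x^i·y^j.
Substituting Z = 1: F(X, Y, 1) = 3*x**2 + 3*x*y + 3*x - y**2 - y.
Note: deg(f) ≤ deg(F) = 2; strict inequality happens when F is divisible by Z (lost terms).


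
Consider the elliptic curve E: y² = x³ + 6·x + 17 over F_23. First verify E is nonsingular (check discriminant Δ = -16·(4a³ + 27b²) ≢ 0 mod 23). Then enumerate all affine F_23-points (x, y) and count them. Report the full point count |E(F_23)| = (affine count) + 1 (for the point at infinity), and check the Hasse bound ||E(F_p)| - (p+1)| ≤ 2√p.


Affine points = {(1, 1), (1, 22), (3, 4), (3, 19), (4, 6), (4, 17), (6, 4), (6, 19), (8, 5), (8, 18), (9, 8), (9, 15), (12, 0), (14, 4), (14, 19), (15, 3), (15, 20), (16, 0), (17, 8), (17, 15), (18, 0), (20, 8), (20, 15)}; affine count = 23; |E(F_23)| = 24.

Discriminant check: Δ ∝ 4a³ + 27b² = 4·6³ + 27·17² = 4·216 + 27·289 ≡ 19 (mod 23). Nonzero ⇒ E is nonsingular.
For each x ∈ F_23, compute rhs = x³ + 6·x + 17 mod 23, then count y ∈ F_23 with y² ≡ rhs.
  x = 0: rhs = 17, matching y values: none (0 points).
  x = 1: rhs = 1, matching y values: 1, 22 (2 points).
  x = 2: rhs = 14, matching y values: none (0 points).
  x = 3: rhs = 16, matching y values: 4, 19 (2 points).
  x = 4: rhs = 13, matching y values: 6, 17 (2 points).
  x = 5: rhs = 11, matching y values: none (0 points).
  x = 6: rhs = 16, matching y values: 4, 19 (2 points).
  x = 7: rhs = 11, matching y values: none (0 points).
  x = 8: rhs = 2, matching y values: 5, 18 (2 points).
  x = 9: rhs = 18, matching y values: 8, 15 (2 points).
  x = 10: rhs = 19, matching y values: none (0 points).
  x = 11: rhs = 11, matching y values: none (0 points).
  x = 12: rhs = 0, matching y values: 0 (1 points).
  x = 13: rhs = 15, matching y values: none (0 points).
  x = 14: rhs = 16, matching y values: 4, 19 (2 points).
  x = 15: rhs = 9, matching y values: 3, 20 (2 points).
  x = 16: rhs = 0, matching y values: 0 (1 points).
  x = 17: rhs = 18, matching y values: 8, 15 (2 points).
  x = 18: rhs = 0, matching y values: 0 (1 points).
  x = 19: rhs = 21, matching y values: none (0 points).
  x = 20: rhs = 18, matching y values: 8, 15 (2 points).
  x = 21: rhs = 20, matching y values: none (0 points).
  x = 22: rhs = 10, matching y values: none (0 points).
Total affine count: 23.
Full point count |E(F_23)| = 23 + 1 = 24.
Hasse bound: |24 − (23+1)| = |0| = 0 ≤ 2√23 ≈ 9.5917 ✓.


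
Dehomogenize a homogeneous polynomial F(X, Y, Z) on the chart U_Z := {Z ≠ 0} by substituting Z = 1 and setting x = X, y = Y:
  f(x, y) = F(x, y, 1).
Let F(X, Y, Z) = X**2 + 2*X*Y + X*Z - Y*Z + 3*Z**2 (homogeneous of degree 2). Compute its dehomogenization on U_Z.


f(x, y) = x**2 + 2*x*y + x - y + 3

On U_Z we set Z = 1. Each monomial c·X^i·Y^j·Z^k in F becomes c·x^i·y^j·1^k = c·x^i·y^j.
Substituting Z = 1: F(X, Y, 1) = x**2 + 2*x*y + x - y + 3.
Note: deg(f) ≤ deg(F) = 2; strict inequality happens when F is divisible by Z (lost terms).


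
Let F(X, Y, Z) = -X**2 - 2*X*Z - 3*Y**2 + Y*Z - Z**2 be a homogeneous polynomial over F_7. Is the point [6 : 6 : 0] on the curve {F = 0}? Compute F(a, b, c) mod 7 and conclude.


F(6,6,0) ≡ 3 (mod 7); P is NOT on the curve.

Evaluate F(6, 6, 0) term-by-term (mod 7).
  -X**2 ↦ -1·36·1·1 = -36
  -2*X*Z ↦ -2·6·1·0 = 0
  -3*Y**2 ↦ -3·1·36·1 = -108
  Y*Z ↦ 1·1·6·0 = 0
  -Z**2 ↦ -1·1·1·0 = 0
Sum: F(6, 6, 0) = (-36) + (0) + (-108) + (0) + (0) = -144.
Reducing mod 7: -144 ≡ 3 (mod 7).
Since F(a, b, c) ≡ 3 ≠ 0 (mod 7), P does NOT lie on the curve.


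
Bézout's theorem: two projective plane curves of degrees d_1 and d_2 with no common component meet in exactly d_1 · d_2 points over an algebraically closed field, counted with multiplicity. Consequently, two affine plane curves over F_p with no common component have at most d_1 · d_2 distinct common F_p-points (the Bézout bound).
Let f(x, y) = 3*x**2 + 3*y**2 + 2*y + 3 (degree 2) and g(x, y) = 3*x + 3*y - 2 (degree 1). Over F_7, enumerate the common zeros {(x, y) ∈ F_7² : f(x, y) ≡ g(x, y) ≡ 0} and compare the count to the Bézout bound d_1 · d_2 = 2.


Common zeros: ∅; count = 0; Bézout bound = 2.

deg(f) = 2, deg(g) = 1, so Bézout bound = 2.
Scan x ∈ F_7. For each x, list the y ∈ F_7 with f(x, y) ≡ 0 and those with g(x, y) ≡ 0 (mod 7); the common zeros in that column are the intersection.
  x = 0: f ≡ 0 at y ∈ ∅; g ≡ 0 at y ∈ {3}; common: ∅.
  x = 1: f ≡ 0 at y ∈ {5, 6}; g ≡ 0 at y ∈ {2}; common: ∅.
  x = 2: f ≡ 0 at y ∈ ∅; g ≡ 0 at y ∈ {1}; common: ∅.
  x = 3: f ≡ 0 at y ∈ {1, 3}; g ≡ 0 at y ∈ {0}; common: ∅.
  x = 4: f ≡ 0 at y ∈ {1, 3}; g ≡ 0 at y ∈ {6}; common: ∅.
  x = 5: f ≡ 0 at y ∈ ∅; g ≡ 0 at y ∈ {5}; common: ∅.
  x = 6: f ≡ 0 at y ∈ {5, 6}; g ≡ 0 at y ∈ {4}; common: ∅.
Collecting: common zeros = ∅, so the count is 0.
Comparison with the Bézout bound: 0 ≤ 2 = deg(f)·deg(g), as expected for curves with no common component (the affine F_7-count falls short of the bound because intersections may lie at infinity, over extension fields, or carry multiplicity).


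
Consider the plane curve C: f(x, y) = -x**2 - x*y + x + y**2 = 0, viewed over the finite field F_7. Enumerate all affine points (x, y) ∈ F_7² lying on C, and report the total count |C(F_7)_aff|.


Affine F_7-points: {(0, 0), (1, 0), (1, 1), (4, 5), (4, 6), (5, 6), (6, 1), (6, 5)}; count = 8.

For each of the 49 pairs (x, y) ∈ F_7², evaluate f(x, y) mod 7. Record the zeros.
  x = 0: [0↦0, 1↦1, 2↦4, 3↦2, 4↦2, 5↦4, 6↦1]  zeros at y ∈ {0}
  x = 1: [0↦0, 1↦0, 2↦2, 3↦6, 4↦5, 5↦6, 6↦2]  zeros at y ∈ {0, 1}
  x = 2: [0↦5, 1↦4, 2↦5, 3↦1, 4↦6, 5↦6, 6↦1]  zeros at y ∈ ∅
  x = 3: [0↦1, 1↦6, 2↦6, 3↦1, 4↦5, 5↦4, 6↦5]  zeros at y ∈ ∅
  x = 4: [0↦2, 1↦6, 2↦5, 3↦6, 4↦2, 5↦0, 6↦0]  zeros at y ∈ {5, 6}
  x = 5: [0↦1, 1↦4, 2↦2, 3↦2, 4↦4, 5↦1, 6↦0]  zeros at y ∈ {6}
  x = 6: [0↦5, 1↦0, 2↦4, 3↦3, 4↦4, 5↦0, 6↦5]  zeros at y ∈ {1, 5}
Collecting zeros: affine points = {(0, 0), (1, 0), (1, 1), (4, 5), (4, 6), (5, 6), (6, 1), (6, 5)}.
Total count |C(F_7)_aff| = 8.


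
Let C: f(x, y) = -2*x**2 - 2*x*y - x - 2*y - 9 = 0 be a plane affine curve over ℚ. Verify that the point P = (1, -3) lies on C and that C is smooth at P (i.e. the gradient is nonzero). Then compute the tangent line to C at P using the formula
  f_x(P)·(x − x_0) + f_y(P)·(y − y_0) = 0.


Tangent line at P: x - 4*y - 13 = 0.

Step 1: f(1, -3) = 0, so P lies on C.
Step 2: partial derivatives
  f_x(x, y) = -4*x - 2*y - 1, f_y(x, y) = -2*x - 2.
  f_x(P) = 1, f_y(P) = -4 (gradient nonzero, so P is smooth).
Step 3: tangent line at P: 1·(x − 1) + -4·(y − -3) = 0.
Expanding: x - 4*y - 13 = 0.


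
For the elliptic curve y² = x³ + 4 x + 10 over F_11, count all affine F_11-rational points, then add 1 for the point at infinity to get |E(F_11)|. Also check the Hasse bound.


Affine points = {(1, 2), (1, 9), (2, 2), (2, 9), (3, 4), (3, 7), (5, 1), (5, 10), (8, 2), (8, 9), (9, 4), (9, 7), (10, 4), (10, 7)}; affine count = 14; |E(F_11)| = 15.

Discriminant check: Δ ∝ 4a³ + 27b² = 4·4³ + 27·10² = 4·64 + 27·100 ≡ 8 (mod 11). Nonzero ⇒ E is nonsingular.
For each x ∈ F_11, compute rhs = x³ + 4·x + 10 mod 11, then count y ∈ F_11 with y² ≡ rhs.
  x = 0: rhs = 10, matching y values: none (0 points).
  x = 1: rhs = 4, matching y values: 2, 9 (2 points).
  x = 2: rhs = 4, matching y values: 2, 9 (2 points).
  x = 3: rhs = 5, matching y values: 4, 7 (2 points).
  x = 4: rhs = 2, matching y values: none (0 points).
  x = 5: rhs = 1, matching y values: 1, 10 (2 points).
  x = 6: rhs = 8, matching y values: none (0 points).
  x = 7: rhs = 7, matching y values: none (0 points).
  x = 8: rhs = 4, matching y values: 2, 9 (2 points).
  x = 9: rhs = 5, matching y values: 4, 7 (2 points).
  x = 10: rhs = 5, matching y values: 4, 7 (2 points).
Total affine count: 14.
Full point count |E(F_11)| = 14 + 1 = 15.
Hasse bound: |15 − (11+1)| = |3| = 3 ≤ 2√11 ≈ 6.6332 ✓.


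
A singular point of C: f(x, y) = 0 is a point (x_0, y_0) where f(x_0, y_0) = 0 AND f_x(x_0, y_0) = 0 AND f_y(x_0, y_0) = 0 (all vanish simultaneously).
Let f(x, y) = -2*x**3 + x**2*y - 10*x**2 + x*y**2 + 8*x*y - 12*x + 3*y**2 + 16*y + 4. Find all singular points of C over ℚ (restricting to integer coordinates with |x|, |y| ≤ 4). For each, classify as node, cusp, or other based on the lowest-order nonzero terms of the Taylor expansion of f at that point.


Singular points: {(-2, -2)}; classification: cusp.

Compute partial derivatives:
  f_x = -6*x**2 + 2*x*y - 20*x + y**2 + 8*y - 12.
  f_y = x**2 + 2*x*y + 8*x + 6*y + 16.
Scan x_0 ∈ {−4, ..., 4}. For each x_0, f_y(x_0, y) is a polynomial in y; find its integer roots y ∈ {−4, ..., 4}, then test f_x and f at those candidates.
  x = -4: f_y(-4, y) = -2*y; vanishes at y ∈ {0}. (-4, 0): f_x = -28 ≠ 0.
  x = -3: f_y(-3, y) = 1; no integer root y with |y| ≤ 4.
  x = -2: f_y(-2, y) = 2*y + 4; vanishes at y ∈ {-2}. (-2, -2): f_x = 0, f = 0 — SINGULAR.
  x = -1: f_y(-1, y) = 4*y + 9; no integer root y with |y| ≤ 4.
  x = 0: f_y(0, y) = 6*y + 16; no integer root y with |y| ≤ 4.
  x = 1: f_y(1, y) = 8*y + 25; no integer root y with |y| ≤ 4.
  x = 2: f_y(2, y) = 10*y + 36; no integer root y with |y| ≤ 4.
  x = 3: f_y(3, y) = 12*y + 49; no integer root y with |y| ≤ 4.
  x = 4: f_y(4, y) = 14*y + 64; no integer root y with |y| ≤ 4.
Only singular point on the grid: (-2, -2).
Classify: substitute x = -2 + u, y = -2 + v and expand: f = -2*u**3 + u**2*v + u*v**2 + v**2.
No constant or linear terms (consistent with a singular point). Quadratic part: v**2. Cubic part: -2*u**3 + u**2*v + u*v**2.
The quadratic part v**2 is a perfect square, so there is a single (double) tangent line v = 0, i.e. y = -2. Restricting the cubic part to that line (v = 0) leaves -2*u**3 ≠ 0, so f is not divisible by v and the branch is v² ≈ 2*u**3 to lowest order — this is a cusp.
Classification: cusp.


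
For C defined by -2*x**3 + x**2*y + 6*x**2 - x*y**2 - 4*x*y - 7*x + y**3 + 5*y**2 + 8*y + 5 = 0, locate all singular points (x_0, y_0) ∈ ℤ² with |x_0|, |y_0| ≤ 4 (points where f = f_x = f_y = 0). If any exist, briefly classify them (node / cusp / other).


Singular points: {(1, -1)}; classification: node.

Compute partial derivatives:
  f_x = -6*x**2 + 2*x*y + 12*x - y**2 - 4*y - 7.
  f_y = x**2 - 2*x*y - 4*x + 3*y**2 + 10*y + 8.
Scan x_0 ∈ {−4, ..., 4}. For each x_0, f_y(x_0, y) is a polynomial in y; find its integer roots y ∈ {−4, ..., 4}, then test f_x and f at those candidates.
  x = -4: f_y(-4, y) = 3*y**2 + 18*y + 40; no integer root y with |y| ≤ 4.
  x = -3: f_y(-3, y) = 3*y**2 + 16*y + 29; no integer root y with |y| ≤ 4.
  x = -2: f_y(-2, y) = 3*y**2 + 14*y + 20; no integer root y with |y| ≤ 4.
  x = -1: f_y(-1, y) = 3*y**2 + 12*y + 13; no integer root y with |y| ≤ 4.
  x = 0: f_y(0, y) = 3*y**2 + 10*y + 8; vanishes at y ∈ {-2}. (0, -2): f_x = -3 ≠ 0.
  x = 1: f_y(1, y) = 3*y**2 + 8*y + 5; vanishes at y ∈ {-1}. (1, -1): f_x = 0, f = 0 — SINGULAR.
  x = 2: f_y(2, y) = 3*y**2 + 6*y + 4; no integer root y with |y| ≤ 4.
  x = 3: f_y(3, y) = 3*y**2 + 4*y + 5; no integer root y with |y| ≤ 4.
  x = 4: f_y(4, y) = 3*y**2 + 2*y + 8; no integer root y with |y| ≤ 4.
Only singular point on the grid: (1, -1).
Classify: substitute x = 1 + u, y = -1 + v and expand: f = -2*u**3 + u**2*v - u**2 - u*v**2 + v**3 + v**2.
No constant or linear terms (consistent with a singular point). Quadratic part: -u**2 + v**2. Cubic part: -2*u**3 + u**2*v - u*v**2 + v**3.
The quadratic part v**2 - u**2 = (v − u)(v + u) splits into two distinct linear factors, so there are two distinct tangent lines y − -1 = ±(x − 1) — this is a node (ordinary double point).
Classification: node.


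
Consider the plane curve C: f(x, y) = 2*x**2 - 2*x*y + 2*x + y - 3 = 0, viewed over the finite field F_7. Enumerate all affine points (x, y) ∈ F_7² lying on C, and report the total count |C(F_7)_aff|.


Affine F_7-points: {(0, 3), (1, 1), (2, 3), (3, 0), (5, 4), (6, 1)}; count = 6.

For each of the 49 pairs (x, y) ∈ F_7², evaluate f(x, y) mod 7. Record the zeros.
  x = 0: [0↦4, 1↦5, 2↦6, 3↦0, 4↦1, 5↦2, 6↦3]  zeros at y ∈ {3}
  x = 1: [0↦1, 1↦0, 2↦6, 3↦5, 4↦4, 5↦3, 6↦2]  zeros at y ∈ {1}
  x = 2: [0↦2, 1↦6, 2↦3, 3↦0, 4↦4, 5↦1, 6↦5]  zeros at y ∈ {3}
  x = 3: [0↦0, 1↦2, 2↦4, 3↦6, 4↦1, 5↦3, 6↦5]  zeros at y ∈ {0}
  x = 4: [0↦2, 1↦2, 2↦2, 3↦2, 4↦2, 5↦2, 6↦2]  zeros at y ∈ ∅
  x = 5: [0↦1, 1↦6, 2↦4, 3↦2, 4↦0, 5↦5, 6↦3]  zeros at y ∈ {4}
  x = 6: [0↦4, 1↦0, 2↦3, 3↦6, 4↦2, 5↦5, 6↦1]  zeros at y ∈ {1}
Collecting zeros: affine points = {(0, 3), (1, 1), (2, 3), (3, 0), (5, 4), (6, 1)}.
Total count |C(F_7)_aff| = 6.


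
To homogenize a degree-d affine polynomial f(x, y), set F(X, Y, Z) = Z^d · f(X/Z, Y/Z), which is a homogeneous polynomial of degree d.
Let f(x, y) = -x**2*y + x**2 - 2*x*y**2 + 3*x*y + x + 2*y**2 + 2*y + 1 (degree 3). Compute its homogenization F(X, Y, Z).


F(X, Y, Z) = -X**2*Y + X**2*Z - 2*X*Y**2 + 3*X*Y*Z + X*Z**2 + 2*Y**2*Z + 2*Y*Z**2 + Z**3

deg(f) = 3.
Substitute x = X/Z, y = Y/Z into f, then multiply by Z^3.
  monomial -1·x^2·y^1 ↦ -1·X^2·Y^1·Z^0.
  monomial 1·x^2·y^0 ↦ 1·X^2·Y^0·Z^1.
  monomial -2·x^1·y^2 ↦ -2·X^1·Y^2·Z^0.
  monomial 3·x^1·y^1 ↦ 3·X^1·Y^1·Z^1.
  monomial 1·x^1·y^0 ↦ 1·X^1·Y^0·Z^2.
  monomial 2·x^0·y^2 ↦ 2·X^0·Y^2·Z^1.
  monomial 2·x^0·y^1 ↦ 2·X^0·Y^1·Z^2.
  monomial 1·x^0·y^0 ↦ 1·X^0·Y^0·Z^3.
Collecting: F(X, Y, Z) = -X**2*Y + X**2*Z - 2*X*Y**2 + 3*X*Y*Z + X*Z**2 + 2*Y**2*Z + 2*Y*Z**2 + Z**3.


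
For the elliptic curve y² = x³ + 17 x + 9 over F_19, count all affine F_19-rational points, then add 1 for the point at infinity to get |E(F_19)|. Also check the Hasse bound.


Affine points = {(0, 3), (0, 16), (3, 7), (3, 12), (6, 2), (6, 17), (8, 7), (8, 12), (9, 6), (9, 13), (10, 1), (10, 18), (11, 8), (11, 11), (16, 8), (16, 11), (17, 9), (17, 10)}; affine count = 18; |E(F_19)| = 19.

Discriminant check: Δ ∝ 4a³ + 27b² = 4·17³ + 27·9² = 4·4913 + 27·81 ≡ 8 (mod 19). Nonzero ⇒ E is nonsingular.
For each x ∈ F_19, compute rhs = x³ + 17·x + 9 mod 19, then count y ∈ F_19 with y² ≡ rhs.
  x = 0: rhs = 9, matching y values: 3, 16 (2 points).
  x = 1: rhs = 8, matching y values: none (0 points).
  x = 2: rhs = 13, matching y values: none (0 points).
  x = 3: rhs = 11, matching y values: 7, 12 (2 points).
  x = 4: rhs = 8, matching y values: none (0 points).
  x = 5: rhs = 10, matching y values: none (0 points).
  x = 6: rhs = 4, matching y values: 2, 17 (2 points).
  x = 7: rhs = 15, matching y values: none (0 points).
  x = 8: rhs = 11, matching y values: 7, 12 (2 points).
  x = 9: rhs = 17, matching y values: 6, 13 (2 points).
  x = 10: rhs = 1, matching y values: 1, 18 (2 points).
  x = 11: rhs = 7, matching y values: 8, 11 (2 points).
  x = 12: rhs = 3, matching y values: none (0 points).
  x = 13: rhs = 14, matching y values: none (0 points).
  x = 14: rhs = 8, matching y values: none (0 points).
  x = 15: rhs = 10, matching y values: none (0 points).
  x = 16: rhs = 7, matching y values: 8, 11 (2 points).
  x = 17: rhs = 5, matching y values: 9, 10 (2 points).
  x = 18: rhs = 10, matching y values: none (0 points).
Total affine count: 18.
Full point count |E(F_19)| = 18 + 1 = 19.
Hasse bound: |19 − (19+1)| = |-1| = 1 ≤ 2√19 ≈ 8.7178 ✓.
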